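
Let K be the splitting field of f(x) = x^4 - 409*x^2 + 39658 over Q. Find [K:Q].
[K:Q] = 4

f factors as (x^2 - 158)(x^2 - 251); the splitting field is K = Q(sqrt(158), sqrt(251)). Since 158, 251, and 39658 are all non-squares in Q, the three subfields Q(sqrt(158)), Q(sqrt(251)), Q(sqrt(39658)) are distinct degree-2 extensions, so [K:Q] = 4 (Klein four Galois group).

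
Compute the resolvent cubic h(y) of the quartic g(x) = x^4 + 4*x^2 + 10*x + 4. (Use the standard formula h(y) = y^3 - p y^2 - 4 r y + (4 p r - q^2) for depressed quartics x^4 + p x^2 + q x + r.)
h(y) = y^3 - 4*y^2 - 16*y - 36

Identify coefficients: p = 4, q = 10, r = 4.
Plug into h(y) = y^3 - p y^2 - 4 r y + (4 p r - q^2):
  h(y) = y^3 - (4) y^2 - 4*(4) y + (4*(4)*(4) - (10)^2)
       = y^3 + (-4) y^2 + (-16) y + (-36).
Simplifying: h(y) = y^3 - 4*y^2 - 16*y - 36.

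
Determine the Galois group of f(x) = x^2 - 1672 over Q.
Gal(K/Q) = Z/2Z (cyclic of order 2)

x^2 - 1672 is irreducible over Q since 1672 is not a rational square. The splitting field Q(sqrt(1672)) has degree 2 over Q, and its unique nontrivial automorphism is sqrt(1672) ↦ -sqrt(1672). Hence Gal(Q(sqrt(1672))/Q) = Z/2Z.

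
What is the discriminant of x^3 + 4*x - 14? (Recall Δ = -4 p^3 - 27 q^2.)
Δ = -5548

For a depressed cubic x^3 + p x + q the discriminant is Δ = -4 p^3 - 27 q^2 = -4*(4)^3 - 27*(-14)^2 = -256 - 5292 = -5548.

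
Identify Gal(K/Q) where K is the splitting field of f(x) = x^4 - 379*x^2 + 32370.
Gal(K/Q) = V_4 (Klein four-group, Z/2Z × Z/2Z)

f factors as (x^2 - 130)(x^2 - 249), so the splitting field is K = Q(sqrt(130), sqrt(249)). The elements 130, 249, 32370 are all non-squares in Q, so sqrt(130) and sqrt(249) generate independent quadratic extensions. Thus [K:Q] = 4 and Gal(K/Q) is generated by the two order-2 automorphisms sqrt(130) ↦ -sqrt(130) and sqrt(249) ↦ -sqrt(249), giving V_4.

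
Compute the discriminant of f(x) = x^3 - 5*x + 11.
Δ = -2767

For a depressed cubic x^3 + p x + q the discriminant is Δ = -4 p^3 - 27 q^2 = -4*(-5)^3 - 27*(11)^2 = 500 - 3267 = -2767.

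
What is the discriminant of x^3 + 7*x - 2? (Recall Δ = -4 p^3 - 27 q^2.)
Δ = -1480

For a depressed cubic x^3 + p x + q the discriminant is Δ = -4 p^3 - 27 q^2 = -4*(7)^3 - 27*(-2)^2 = -1372 - 108 = -1480.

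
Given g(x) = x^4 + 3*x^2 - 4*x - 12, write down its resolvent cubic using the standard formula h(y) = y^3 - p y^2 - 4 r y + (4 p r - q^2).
h(y) = y^3 - 3*y^2 + 48*y - 160

Identify coefficients: p = 3, q = -4, r = -12.
Plug into h(y) = y^3 - p y^2 - 4 r y + (4 p r - q^2):
  h(y) = y^3 - (3) y^2 - 4*(-12) y + (4*(3)*(-12) - (-4)^2)
       = y^3 + (-3) y^2 + (48) y + (-160).
Simplifying: h(y) = y^3 - 3*y^2 + 48*y - 160.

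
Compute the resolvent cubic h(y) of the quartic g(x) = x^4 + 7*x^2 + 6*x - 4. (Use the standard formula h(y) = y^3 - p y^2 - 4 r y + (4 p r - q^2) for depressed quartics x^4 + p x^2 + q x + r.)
h(y) = y^3 - 7*y^2 + 16*y - 148

Identify coefficients: p = 7, q = 6, r = -4.
Plug into h(y) = y^3 - p y^2 - 4 r y + (4 p r - q^2):
  h(y) = y^3 - (7) y^2 - 4*(-4) y + (4*(7)*(-4) - (6)^2)
       = y^3 + (-7) y^2 + (16) y + (-148).
Simplifying: h(y) = y^3 - 7*y^2 + 16*y - 148.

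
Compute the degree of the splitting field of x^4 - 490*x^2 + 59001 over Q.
[K:Q] = 4

f factors as (x^2 - 277)(x^2 - 213); the splitting field is K = Q(sqrt(277), sqrt(213)). Since 277, 213, and 59001 are all non-squares in Q, the three subfields Q(sqrt(277)), Q(sqrt(213)), Q(sqrt(59001)) are distinct degree-2 extensions, so [K:Q] = 4 (Klein four Galois group).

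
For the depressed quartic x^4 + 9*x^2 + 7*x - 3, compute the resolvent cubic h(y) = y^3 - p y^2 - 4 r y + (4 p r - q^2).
h(y) = y^3 - 9*y^2 + 12*y - 157

Identify coefficients: p = 9, q = 7, r = -3.
Plug into h(y) = y^3 - p y^2 - 4 r y + (4 p r - q^2):
  h(y) = y^3 - (9) y^2 - 4*(-3) y + (4*(9)*(-3) - (7)^2)
       = y^3 + (-9) y^2 + (12) y + (-157).
Simplifying: h(y) = y^3 - 9*y^2 + 12*y - 157.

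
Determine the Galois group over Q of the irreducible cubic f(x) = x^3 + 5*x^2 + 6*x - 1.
Gal(K/Q) = S_3 (symmetric group of order 6)

Compute the discriminant of x^3 + (5)*x^2 + (6)*x + (-1): Δ = -31. Since Δ is not a rational square, the Galois group is not contained in A_3; it must be the full S_3 (irreducibility of the cubic rules out anything smaller).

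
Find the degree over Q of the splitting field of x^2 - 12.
[K:Q] = 2

The discriminant of x^2 + (0)*x + (-12) is b^2 - 4c = 0 - (-48) = 48. Since 48 is not a perfect square in Q, the polynomial is irreducible over Q. Its two roots generate a degree-2 extension, so [K:Q] = 2.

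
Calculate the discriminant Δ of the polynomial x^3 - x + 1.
Δ = -23

For a depressed cubic x^3 + p x + q the discriminant is Δ = -4 p^3 - 27 q^2 = -4*(-1)^3 - 27*(1)^2 = 4 - 27 = -23.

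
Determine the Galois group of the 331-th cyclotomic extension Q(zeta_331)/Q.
|Gal(Q(zeta_331)/Q)| = phi(331) = 330; group ≅ (Z/331Z)^* ≅ Z/330Z

The n-th cyclotomic polynomial Φ_331(x) is the minimal polynomial of zeta_331 over Q and has degree phi(331) = 330. So Q(zeta_331) is a degree-330 Galois extension with Galois group (Z/331Z)^*. (Z/331Z)^* is cyclic since 331 is an odd prime power (or 4). Hence Gal(Q(zeta_331)/Q) ≅ Z/330Z.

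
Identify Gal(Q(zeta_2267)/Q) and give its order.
|Gal(Q(zeta_2267)/Q)| = phi(2267) = 2266; group ≅ (Z/2267Z)^* ≅ Z/2266Z

The n-th cyclotomic polynomial Φ_2267(x) is the minimal polynomial of zeta_2267 over Q and has degree phi(2267) = 2266. So Q(zeta_2267) is a degree-2266 Galois extension with Galois group (Z/2267Z)^*. (Z/2267Z)^* is cyclic since 2267 is an odd prime power (or 4). Hence Gal(Q(zeta_2267)/Q) ≅ Z/2266Z.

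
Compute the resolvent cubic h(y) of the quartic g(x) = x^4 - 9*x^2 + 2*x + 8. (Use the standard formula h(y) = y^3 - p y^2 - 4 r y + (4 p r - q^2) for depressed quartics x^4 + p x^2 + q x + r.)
h(y) = y^3 + 9*y^2 - 32*y - 292

Identify coefficients: p = -9, q = 2, r = 8.
Plug into h(y) = y^3 - p y^2 - 4 r y + (4 p r - q^2):
  h(y) = y^3 - (-9) y^2 - 4*(8) y + (4*(-9)*(8) - (2)^2)
       = y^3 + (9) y^2 + (-32) y + (-292).
Simplifying: h(y) = y^3 + 9*y^2 - 32*y - 292.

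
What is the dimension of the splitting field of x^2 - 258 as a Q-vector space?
[K:Q] = 2

The polynomial x^2 - 258 is irreducible over Q since 258 is not a perfect square. Its splitting field is Q(sqrt(258)), which has degree 2 over Q.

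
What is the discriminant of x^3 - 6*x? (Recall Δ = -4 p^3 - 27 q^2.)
Δ = 864

For a depressed cubic x^3 + p x + q the discriminant is Δ = -4 p^3 - 27 q^2 = -4*(-6)^3 - 27*(0)^2 = 864 - 0 = 864.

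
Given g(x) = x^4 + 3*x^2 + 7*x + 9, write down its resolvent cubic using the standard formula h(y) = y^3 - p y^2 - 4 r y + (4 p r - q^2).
h(y) = y^3 - 3*y^2 - 36*y + 59

Identify coefficients: p = 3, q = 7, r = 9.
Plug into h(y) = y^3 - p y^2 - 4 r y + (4 p r - q^2):
  h(y) = y^3 - (3) y^2 - 4*(9) y + (4*(3)*(9) - (7)^2)
       = y^3 + (-3) y^2 + (-36) y + (59).
Simplifying: h(y) = y^3 - 3*y^2 - 36*y + 59.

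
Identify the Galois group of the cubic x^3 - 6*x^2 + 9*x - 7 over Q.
Gal(K/Q) = S_3 (symmetric group of order 6)

Compute the discriminant of x^3 + (-6)*x^2 + (9)*x + (-7): Δ = -567. Since Δ is not a rational square, the Galois group is not contained in A_3; it must be the full S_3 (irreducibility of the cubic rules out anything smaller).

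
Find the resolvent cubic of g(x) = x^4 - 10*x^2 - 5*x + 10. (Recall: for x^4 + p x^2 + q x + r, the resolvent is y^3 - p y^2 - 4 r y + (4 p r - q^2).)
h(y) = y^3 + 10*y^2 - 40*y - 425

Identify coefficients: p = -10, q = -5, r = 10.
Plug into h(y) = y^3 - p y^2 - 4 r y + (4 p r - q^2):
  h(y) = y^3 - (-10) y^2 - 4*(10) y + (4*(-10)*(10) - (-5)^2)
       = y^3 + (10) y^2 + (-40) y + (-425).
Simplifying: h(y) = y^3 + 10*y^2 - 40*y - 425.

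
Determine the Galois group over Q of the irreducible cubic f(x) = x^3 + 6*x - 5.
Gal(K/Q) = S_3 (symmetric group of order 6)

Compute the discriminant of x^3 + (0)*x^2 + (6)*x + (-5): Δ = -1539. Since Δ is not a rational square, the Galois group is not contained in A_3; it must be the full S_3 (irreducibility of the cubic rules out anything smaller).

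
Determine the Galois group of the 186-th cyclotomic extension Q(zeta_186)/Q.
|Gal(Q(zeta_186)/Q)| = phi(186) = 60; group ≅ (Z/186Z)^* ≅ Z/2Z × Z/30Z

The n-th cyclotomic polynomial Φ_186(x) is the minimal polynomial of zeta_186 over Q and has degree phi(186) = 60. So Q(zeta_186) is a degree-60 Galois extension with Galois group (Z/186Z)^*. By CRT, (Z/186Z)^* ≅ (Z/2Z)^* × (Z/3Z)^* × (Z/31Z)^*. Each prime-power unit group is (Z/2Z)^* ≅ trivial group (order 1); (Z/3Z)^* ≅ Z/2Z; (Z/31Z)^* ≅ Z/30Z. Hence Gal(Q(zeta_186)/Q) ≅ Z/2Z × Z/30Z.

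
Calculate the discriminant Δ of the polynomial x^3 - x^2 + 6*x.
Δ = -828

For x^3 + a x^2 + b x + c the discriminant is Δ = 18 a b c - 4 a^3 c + a^2 b^2 - 4 b^3 - 27 c^2.
Plug a = -1, b = 6, c = 0:
  18*(-1)*(6)*(0) - 4*(-1)^3*(0) + (-1)^2*(6)^2 - 4*(6)^3 - 27*(0)^2
  = 0 + (0) + 36 + (-864) + (0)
  = -828.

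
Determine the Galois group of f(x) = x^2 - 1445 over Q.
Gal(K/Q) = Z/2Z (cyclic of order 2)

x^2 - 1445 is irreducible over Q since 1445 is not a rational square. The splitting field Q(sqrt(1445)) has degree 2 over Q, and its unique nontrivial automorphism is sqrt(1445) ↦ -sqrt(1445). Hence Gal(Q(sqrt(1445))/Q) = Z/2Z.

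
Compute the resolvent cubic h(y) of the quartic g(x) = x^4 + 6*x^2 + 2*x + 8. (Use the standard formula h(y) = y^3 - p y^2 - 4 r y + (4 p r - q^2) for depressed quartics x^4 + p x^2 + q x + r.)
h(y) = y^3 - 6*y^2 - 32*y + 188

Identify coefficients: p = 6, q = 2, r = 8.
Plug into h(y) = y^3 - p y^2 - 4 r y + (4 p r - q^2):
  h(y) = y^3 - (6) y^2 - 4*(8) y + (4*(6)*(8) - (2)^2)
       = y^3 + (-6) y^2 + (-32) y + (188).
Simplifying: h(y) = y^3 - 6*y^2 - 32*y + 188.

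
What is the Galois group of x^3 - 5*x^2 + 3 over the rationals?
Gal(K/Q) = S_3 (symmetric group of order 6)

Compute the discriminant of x^3 + (-5)*x^2 + (0)*x + (3): Δ = 1257. Since Δ is not a rational square, the Galois group is not contained in A_3; it must be the full S_3 (irreducibility of the cubic rules out anything smaller).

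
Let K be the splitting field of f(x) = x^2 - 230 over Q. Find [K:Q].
[K:Q] = 2

The polynomial x^2 - 230 is irreducible over Q since 230 is not a perfect square. Its splitting field is Q(sqrt(230)), which has degree 2 over Q.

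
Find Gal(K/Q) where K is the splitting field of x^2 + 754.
Gal(K/Q) = Z/2Z (cyclic of order 2)

x^2 + 754 is irreducible over Q since -754 is not a rational square. The splitting field Q(sqrt(-754)) has degree 2 over Q, and its unique nontrivial automorphism is sqrt(-754) ↦ -sqrt(-754). Hence Gal(Q(sqrt(-754))/Q) = Z/2Z.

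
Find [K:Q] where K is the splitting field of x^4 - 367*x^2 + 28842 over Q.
[K:Q] = 4

f factors as (x^2 - 114)(x^2 - 253); the splitting field is K = Q(sqrt(114), sqrt(253)). Since 114, 253, and 28842 are all non-squares in Q, the three subfields Q(sqrt(114)), Q(sqrt(253)), Q(sqrt(28842)) are distinct degree-2 extensions, so [K:Q] = 4 (Klein four Galois group).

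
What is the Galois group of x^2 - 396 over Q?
Gal(K/Q) = Z/2Z (cyclic of order 2)

x^2 - 396 is irreducible over Q since 396 is not a rational square. The splitting field Q(sqrt(396)) has degree 2 over Q, and its unique nontrivial automorphism is sqrt(396) ↦ -sqrt(396). Hence Gal(Q(sqrt(396))/Q) = Z/2Z.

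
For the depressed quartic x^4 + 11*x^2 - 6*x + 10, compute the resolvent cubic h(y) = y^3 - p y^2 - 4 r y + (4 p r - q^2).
h(y) = y^3 - 11*y^2 - 40*y + 404

Identify coefficients: p = 11, q = -6, r = 10.
Plug into h(y) = y^3 - p y^2 - 4 r y + (4 p r - q^2):
  h(y) = y^3 - (11) y^2 - 4*(10) y + (4*(11)*(10) - (-6)^2)
       = y^3 + (-11) y^2 + (-40) y + (404).
Simplifying: h(y) = y^3 - 11*y^2 - 40*y + 404.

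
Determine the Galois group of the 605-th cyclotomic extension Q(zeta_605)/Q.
|Gal(Q(zeta_605)/Q)| = phi(605) = 440; group ≅ (Z/605Z)^* ≅ Z/4Z × Z/110Z

The n-th cyclotomic polynomial Φ_605(x) is the minimal polynomial of zeta_605 over Q and has degree phi(605) = 440. So Q(zeta_605) is a degree-440 Galois extension with Galois group (Z/605Z)^*. By CRT, (Z/605Z)^* ≅ (Z/5Z)^* × (Z/121Z)^*. Each prime-power unit group is (Z/5Z)^* ≅ Z/4Z; (Z/121Z)^* ≅ Z/110Z. Hence Gal(Q(zeta_605)/Q) ≅ Z/4Z × Z/110Z.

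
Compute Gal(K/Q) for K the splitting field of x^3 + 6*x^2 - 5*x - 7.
Gal(K/Q) = S_3 (symmetric group of order 6)

Compute the discriminant of x^3 + (6)*x^2 + (-5)*x + (-7): Δ = 9905. Since Δ is not a rational square, the Galois group is not contained in A_3; it must be the full S_3 (irreducibility of the cubic rules out anything smaller).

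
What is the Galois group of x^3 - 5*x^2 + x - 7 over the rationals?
Gal(K/Q) = S_3 (symmetric group of order 6)

Compute the discriminant of x^3 + (-5)*x^2 + (1)*x + (-7): Δ = -4172. Since Δ is not a rational square, the Galois group is not contained in A_3; it must be the full S_3 (irreducibility of the cubic rules out anything smaller).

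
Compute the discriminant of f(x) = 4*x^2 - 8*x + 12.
Δ = -128

For a quadratic a x^2 + b x + c the discriminant is Δ = b^2 - 4ac = (-8)^2 - 4*(4)*(12) = 64 - (192) = -128.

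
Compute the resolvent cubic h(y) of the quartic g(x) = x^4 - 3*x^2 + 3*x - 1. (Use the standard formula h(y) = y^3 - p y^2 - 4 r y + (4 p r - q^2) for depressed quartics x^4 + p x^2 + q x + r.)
h(y) = y^3 + 3*y^2 + 4*y + 3

Identify coefficients: p = -3, q = 3, r = -1.
Plug into h(y) = y^3 - p y^2 - 4 r y + (4 p r - q^2):
  h(y) = y^3 - (-3) y^2 - 4*(-1) y + (4*(-3)*(-1) - (3)^2)
       = y^3 + (3) y^2 + (4) y + (3).
Simplifying: h(y) = y^3 + 3*y^2 + 4*y + 3.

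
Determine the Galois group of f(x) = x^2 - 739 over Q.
Gal(K/Q) = Z/2Z (cyclic of order 2)

x^2 - 739 is irreducible over Q since 739 is not a rational square. The splitting field Q(sqrt(739)) has degree 2 over Q, and its unique nontrivial automorphism is sqrt(739) ↦ -sqrt(739). Hence Gal(Q(sqrt(739))/Q) = Z/2Z.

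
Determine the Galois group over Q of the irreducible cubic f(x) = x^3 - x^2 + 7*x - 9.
Gal(K/Q) = S_3 (symmetric group of order 6)

Compute the discriminant of x^3 + (-1)*x^2 + (7)*x + (-9): Δ = -2412. Since Δ is not a rational square, the Galois group is not contained in A_3; it must be the full S_3 (irreducibility of the cubic rules out anything smaller).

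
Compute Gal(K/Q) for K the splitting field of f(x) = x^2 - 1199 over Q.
Gal(K/Q) = Z/2Z (cyclic of order 2)

x^2 - 1199 is irreducible over Q since 1199 is not a rational square. The splitting field Q(sqrt(1199)) has degree 2 over Q, and its unique nontrivial automorphism is sqrt(1199) ↦ -sqrt(1199). Hence Gal(Q(sqrt(1199))/Q) = Z/2Z.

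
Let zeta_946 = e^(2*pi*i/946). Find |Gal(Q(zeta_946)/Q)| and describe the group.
|Gal(Q(zeta_946)/Q)| = phi(946) = 420; group ≅ (Z/946Z)^* ≅ Z/10Z × Z/42Z

The n-th cyclotomic polynomial Φ_946(x) is the minimal polynomial of zeta_946 over Q and has degree phi(946) = 420. So Q(zeta_946) is a degree-420 Galois extension with Galois group (Z/946Z)^*. By CRT, (Z/946Z)^* ≅ (Z/2Z)^* × (Z/11Z)^* × (Z/43Z)^*. Each prime-power unit group is (Z/2Z)^* ≅ trivial group (order 1); (Z/11Z)^* ≅ Z/10Z; (Z/43Z)^* ≅ Z/42Z. Hence Gal(Q(zeta_946)/Q) ≅ Z/10Z × Z/42Z.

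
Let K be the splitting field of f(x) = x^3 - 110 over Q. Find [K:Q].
[K:Q] = 6

x^3 - 110 has one real root r = 110^(1/3) and two complex roots r*zeta_3, r*zeta_3^2 where zeta_3 = e^(2*pi*i/3). The splitting field is Q(r, zeta_3). [Q(r):Q] = 3 and [Q(zeta_3):Q] = 2 with gcd = 1, so [Q(r, zeta_3):Q] = 3 * 2 = 6.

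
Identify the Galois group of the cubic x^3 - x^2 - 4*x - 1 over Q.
Gal(K/Q) = A_3 (cyclic of order 3)

Compute the discriminant of x^3 + (-1)*x^2 + (-4)*x + (-1): Δ = 169. Since Δ is a perfect square (Δ = 13^2), the Galois group is contained in A_3. Irreducibility forces the group to be transitive on three roots, so Gal = A_3.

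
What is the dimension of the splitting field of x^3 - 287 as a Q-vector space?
[K:Q] = 6

x^3 - 287 has one real root r = 287^(1/3) and two complex roots r*zeta_3, r*zeta_3^2 where zeta_3 = e^(2*pi*i/3). The splitting field is Q(r, zeta_3). [Q(r):Q] = 3 and [Q(zeta_3):Q] = 2 with gcd = 1, so [Q(r, zeta_3):Q] = 3 * 2 = 6.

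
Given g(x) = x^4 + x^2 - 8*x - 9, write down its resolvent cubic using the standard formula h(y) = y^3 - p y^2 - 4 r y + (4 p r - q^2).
h(y) = y^3 - y^2 + 36*y - 100

Identify coefficients: p = 1, q = -8, r = -9.
Plug into h(y) = y^3 - p y^2 - 4 r y + (4 p r - q^2):
  h(y) = y^3 - (1) y^2 - 4*(-9) y + (4*(1)*(-9) - (-8)^2)
       = y^3 + (-1) y^2 + (36) y + (-100).
Simplifying: h(y) = y^3 - y^2 + 36*y - 100.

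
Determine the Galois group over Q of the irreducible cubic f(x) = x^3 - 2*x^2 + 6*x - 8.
Gal(K/Q) = S_3 (symmetric group of order 6)

Compute the discriminant of x^3 + (-2)*x^2 + (6)*x + (-8): Δ = -976. Since Δ is not a rational square, the Galois group is not contained in A_3; it must be the full S_3 (irreducibility of the cubic rules out anything smaller).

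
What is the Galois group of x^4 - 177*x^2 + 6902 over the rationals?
Gal(K/Q) = V_4 (Klein four-group, Z/2Z × Z/2Z)

f factors as (x^2 - 58)(x^2 - 119), so the splitting field is K = Q(sqrt(58), sqrt(119)). The elements 58, 119, 6902 are all non-squares in Q, so sqrt(58) and sqrt(119) generate independent quadratic extensions. Thus [K:Q] = 4 and Gal(K/Q) is generated by the two order-2 automorphisms sqrt(58) ↦ -sqrt(58) and sqrt(119) ↦ -sqrt(119), giving V_4.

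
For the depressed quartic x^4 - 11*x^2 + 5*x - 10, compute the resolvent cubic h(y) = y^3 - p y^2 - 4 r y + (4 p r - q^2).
h(y) = y^3 + 11*y^2 + 40*y + 415

Identify coefficients: p = -11, q = 5, r = -10.
Plug into h(y) = y^3 - p y^2 - 4 r y + (4 p r - q^2):
  h(y) = y^3 - (-11) y^2 - 4*(-10) y + (4*(-11)*(-10) - (5)^2)
       = y^3 + (11) y^2 + (40) y + (415).
Simplifying: h(y) = y^3 + 11*y^2 + 40*y + 415.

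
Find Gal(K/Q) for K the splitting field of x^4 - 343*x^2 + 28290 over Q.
Gal(K/Q) = V_4 (Klein four-group, Z/2Z × Z/2Z)

f factors as (x^2 - 138)(x^2 - 205), so the splitting field is K = Q(sqrt(138), sqrt(205)). The elements 138, 205, 28290 are all non-squares in Q, so sqrt(138) and sqrt(205) generate independent quadratic extensions. Thus [K:Q] = 4 and Gal(K/Q) is generated by the two order-2 automorphisms sqrt(138) ↦ -sqrt(138) and sqrt(205) ↦ -sqrt(205), giving V_4.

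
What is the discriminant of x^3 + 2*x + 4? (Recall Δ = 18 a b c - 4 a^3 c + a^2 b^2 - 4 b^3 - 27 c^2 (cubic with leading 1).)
Δ = -464

For x^3 + a x^2 + b x + c the discriminant is Δ = 18 a b c - 4 a^3 c + a^2 b^2 - 4 b^3 - 27 c^2.
Plug a = 0, b = 2, c = 4:
  18*(0)*(2)*(4) - 4*(0)^3*(4) + (0)^2*(2)^2 - 4*(2)^3 - 27*(4)^2
  = 0 + (0) + 0 + (-32) + (-432)
  = -464.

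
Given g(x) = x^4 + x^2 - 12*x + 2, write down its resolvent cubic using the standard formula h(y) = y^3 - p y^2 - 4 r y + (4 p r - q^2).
h(y) = y^3 - y^2 - 8*y - 136

Identify coefficients: p = 1, q = -12, r = 2.
Plug into h(y) = y^3 - p y^2 - 4 r y + (4 p r - q^2):
  h(y) = y^3 - (1) y^2 - 4*(2) y + (4*(1)*(2) - (-12)^2)
       = y^3 + (-1) y^2 + (-8) y + (-136).
Simplifying: h(y) = y^3 - y^2 - 8*y - 136.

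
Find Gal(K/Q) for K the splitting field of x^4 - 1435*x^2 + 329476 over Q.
Gal(K/Q) = Z/2Z (cyclic of order 2)

f factors as (x^2 - 287)(x^2 - 1148), so the splitting field is K = Q(sqrt(287), sqrt(1148)). The squarefree part of 287 is 287 and the squarefree part of 1148 is also 287, so sqrt(287) and sqrt(1148) are both rational multiples of sqrt(287). Hence Q(sqrt(287)) = Q(sqrt(1148)) = Q(sqrt(287)), and the splitting field collapses to a single degree-2 extension with Galois group Z/2Z.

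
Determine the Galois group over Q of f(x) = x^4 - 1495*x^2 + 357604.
Gal(K/Q) = Z/2Z (cyclic of order 2)

f factors as (x^2 - 1196)(x^2 - 299), so the splitting field is K = Q(sqrt(1196), sqrt(299)). The squarefree part of 1196 is 299 and the squarefree part of 299 is also 299, so sqrt(1196) and sqrt(299) are both rational multiples of sqrt(299). Hence Q(sqrt(1196)) = Q(sqrt(299)) = Q(sqrt(299)), and the splitting field collapses to a single degree-2 extension with Galois group Z/2Z.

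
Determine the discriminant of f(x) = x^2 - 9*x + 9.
Δ = 45

For a quadratic a x^2 + b x + c the discriminant is Δ = b^2 - 4ac = (-9)^2 - 4*(1)*(9) = 81 - (36) = 45.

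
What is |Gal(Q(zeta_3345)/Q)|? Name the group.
|Gal(Q(zeta_3345)/Q)| = phi(3345) = 1776; group ≅ (Z/3345Z)^* ≅ Z/2Z × Z/4Z × Z/222Z

The n-th cyclotomic polynomial Φ_3345(x) is the minimal polynomial of zeta_3345 over Q and has degree phi(3345) = 1776. So Q(zeta_3345) is a degree-1776 Galois extension with Galois group (Z/3345Z)^*. By CRT, (Z/3345Z)^* ≅ (Z/3Z)^* × (Z/5Z)^* × (Z/223Z)^*. Each prime-power unit group is (Z/3Z)^* ≅ Z/2Z; (Z/5Z)^* ≅ Z/4Z; (Z/223Z)^* ≅ Z/222Z. Hence Gal(Q(zeta_3345)/Q) ≅ Z/2Z × Z/4Z × Z/222Z.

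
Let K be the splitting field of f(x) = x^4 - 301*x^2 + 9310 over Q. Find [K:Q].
[K:Q] = 4

f factors as (x^2 - 266)(x^2 - 35); the splitting field is K = Q(sqrt(266), sqrt(35)). Since 266, 35, and 9310 are all non-squares in Q, the three subfields Q(sqrt(266)), Q(sqrt(35)), Q(sqrt(9310)) are distinct degree-2 extensions, so [K:Q] = 4 (Klein four Galois group).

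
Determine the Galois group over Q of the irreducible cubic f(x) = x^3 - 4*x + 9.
Gal(K/Q) = S_3 (symmetric group of order 6)

Compute the discriminant of x^3 + (0)*x^2 + (-4)*x + (9): Δ = -1931. Since Δ is not a rational square, the Galois group is not contained in A_3; it must be the full S_3 (irreducibility of the cubic rules out anything smaller).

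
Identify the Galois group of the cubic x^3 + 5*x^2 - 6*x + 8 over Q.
Gal(K/Q) = S_3 (symmetric group of order 6)

Compute the discriminant of x^3 + (5)*x^2 + (-6)*x + (8): Δ = -8284. Since Δ is not a rational square, the Galois group is not contained in A_3; it must be the full S_3 (irreducibility of the cubic rules out anything smaller).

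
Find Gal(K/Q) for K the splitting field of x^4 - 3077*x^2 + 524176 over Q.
Gal(K/Q) = Z/2Z (cyclic of order 2)

f factors as (x^2 - 2896)(x^2 - 181), so the splitting field is K = Q(sqrt(2896), sqrt(181)). The squarefree part of 2896 is 181 and the squarefree part of 181 is also 181, so sqrt(2896) and sqrt(181) are both rational multiples of sqrt(181). Hence Q(sqrt(2896)) = Q(sqrt(181)) = Q(sqrt(181)), and the splitting field collapses to a single degree-2 extension with Galois group Z/2Z.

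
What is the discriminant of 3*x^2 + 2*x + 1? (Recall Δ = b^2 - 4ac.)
Δ = -8

For a quadratic a x^2 + b x + c the discriminant is Δ = b^2 - 4ac = (2)^2 - 4*(3)*(1) = 4 - (12) = -8.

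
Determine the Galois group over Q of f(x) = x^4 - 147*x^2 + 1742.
Gal(K/Q) = V_4 (Klein four-group, Z/2Z × Z/2Z)

f factors as (x^2 - 134)(x^2 - 13), so the splitting field is K = Q(sqrt(134), sqrt(13)). The elements 134, 13, 1742 are all non-squares in Q, so sqrt(134) and sqrt(13) generate independent quadratic extensions. Thus [K:Q] = 4 and Gal(K/Q) is generated by the two order-2 automorphisms sqrt(134) ↦ -sqrt(134) and sqrt(13) ↦ -sqrt(13), giving V_4.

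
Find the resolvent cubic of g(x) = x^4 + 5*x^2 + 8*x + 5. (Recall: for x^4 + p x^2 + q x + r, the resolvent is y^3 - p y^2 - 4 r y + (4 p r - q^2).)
h(y) = y^3 - 5*y^2 - 20*y + 36

Identify coefficients: p = 5, q = 8, r = 5.
Plug into h(y) = y^3 - p y^2 - 4 r y + (4 p r - q^2):
  h(y) = y^3 - (5) y^2 - 4*(5) y + (4*(5)*(5) - (8)^2)
       = y^3 + (-5) y^2 + (-20) y + (36).
Simplifying: h(y) = y^3 - 5*y^2 - 20*y + 36.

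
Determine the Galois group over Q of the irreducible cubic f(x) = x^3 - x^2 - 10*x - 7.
Gal(K/Q) = S_3 (symmetric group of order 6)

Compute the discriminant of x^3 + (-1)*x^2 + (-10)*x + (-7): Δ = 1489. Since Δ is not a rational square, the Galois group is not contained in A_3; it must be the full S_3 (irreducibility of the cubic rules out anything smaller).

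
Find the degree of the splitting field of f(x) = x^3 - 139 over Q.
[K:Q] = 6

x^3 - 139 has one real root r = 139^(1/3) and two complex roots r*zeta_3, r*zeta_3^2 where zeta_3 = e^(2*pi*i/3). The splitting field is Q(r, zeta_3). [Q(r):Q] = 3 and [Q(zeta_3):Q] = 2 with gcd = 1, so [Q(r, zeta_3):Q] = 3 * 2 = 6.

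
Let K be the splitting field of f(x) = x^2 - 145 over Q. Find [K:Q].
[K:Q] = 2

The polynomial x^2 - 145 is irreducible over Q since 145 is not a perfect square. Its splitting field is Q(sqrt(145)), which has degree 2 over Q.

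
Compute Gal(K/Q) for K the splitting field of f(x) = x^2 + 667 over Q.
Gal(K/Q) = Z/2Z (cyclic of order 2)

x^2 + 667 is irreducible over Q since -667 is not a rational square. The splitting field Q(sqrt(-667)) has degree 2 over Q, and its unique nontrivial automorphism is sqrt(-667) ↦ -sqrt(-667). Hence Gal(Q(sqrt(-667))/Q) = Z/2Z.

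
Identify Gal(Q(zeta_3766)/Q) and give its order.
|Gal(Q(zeta_3766)/Q)| = phi(3766) = 1608; group ≅ (Z/3766Z)^* ≅ Z/6Z × Z/268Z

The n-th cyclotomic polynomial Φ_3766(x) is the minimal polynomial of zeta_3766 over Q and has degree phi(3766) = 1608. So Q(zeta_3766) is a degree-1608 Galois extension with Galois group (Z/3766Z)^*. By CRT, (Z/3766Z)^* ≅ (Z/2Z)^* × (Z/7Z)^* × (Z/269Z)^*. Each prime-power unit group is (Z/2Z)^* ≅ trivial group (order 1); (Z/7Z)^* ≅ Z/6Z; (Z/269Z)^* ≅ Z/268Z. Hence Gal(Q(zeta_3766)/Q) ≅ Z/6Z × Z/268Z.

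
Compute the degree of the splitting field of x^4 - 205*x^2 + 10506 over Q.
[K:Q] = 4

f factors as (x^2 - 102)(x^2 - 103); the splitting field is K = Q(sqrt(102), sqrt(103)). Since 102, 103, and 10506 are all non-squares in Q, the three subfields Q(sqrt(102)), Q(sqrt(103)), Q(sqrt(10506)) are distinct degree-2 extensions, so [K:Q] = 4 (Klein four Galois group).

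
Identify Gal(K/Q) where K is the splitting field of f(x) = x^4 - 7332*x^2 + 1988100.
Gal(K/Q) = Z/2Z (cyclic of order 2)

f factors as (x^2 - 7050)(x^2 - 282), so the splitting field is K = Q(sqrt(7050), sqrt(282)). The squarefree part of 7050 is 282 and the squarefree part of 282 is also 282, so sqrt(7050) and sqrt(282) are both rational multiples of sqrt(282). Hence Q(sqrt(7050)) = Q(sqrt(282)) = Q(sqrt(282)), and the splitting field collapses to a single degree-2 extension with Galois group Z/2Z.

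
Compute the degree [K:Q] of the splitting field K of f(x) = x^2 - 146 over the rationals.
[K:Q] = 2

The polynomial x^2 - 146 is irreducible over Q since 146 is not a perfect square. Its splitting field is Q(sqrt(146)), which has degree 2 over Q.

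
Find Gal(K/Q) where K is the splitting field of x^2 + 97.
Gal(K/Q) = Z/2Z (cyclic of order 2)

x^2 + 97 is irreducible over Q since -97 is not a rational square. The splitting field Q(sqrt(-97)) has degree 2 over Q, and its unique nontrivial automorphism is sqrt(-97) ↦ -sqrt(-97). Hence Gal(Q(sqrt(-97))/Q) = Z/2Z.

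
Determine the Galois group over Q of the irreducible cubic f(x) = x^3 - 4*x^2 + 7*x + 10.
Gal(K/Q) = S_3 (symmetric group of order 6)

Compute the discriminant of x^3 + (-4)*x^2 + (7)*x + (10): Δ = -5768. Since Δ is not a rational square, the Galois group is not contained in A_3; it must be the full S_3 (irreducibility of the cubic rules out anything smaller).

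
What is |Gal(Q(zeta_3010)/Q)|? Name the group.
|Gal(Q(zeta_3010)/Q)| = phi(3010) = 1008; group ≅ (Z/3010Z)^* ≅ Z/4Z × Z/6Z × Z/42Z

The n-th cyclotomic polynomial Φ_3010(x) is the minimal polynomial of zeta_3010 over Q and has degree phi(3010) = 1008. So Q(zeta_3010) is a degree-1008 Galois extension with Galois group (Z/3010Z)^*. By CRT, (Z/3010Z)^* ≅ (Z/2Z)^* × (Z/5Z)^* × (Z/7Z)^* × (Z/43Z)^*. Each prime-power unit group is (Z/2Z)^* ≅ trivial group (order 1); (Z/5Z)^* ≅ Z/4Z; (Z/7Z)^* ≅ Z/6Z; (Z/43Z)^* ≅ Z/42Z. Hence Gal(Q(zeta_3010)/Q) ≅ Z/4Z × Z/6Z × Z/42Z.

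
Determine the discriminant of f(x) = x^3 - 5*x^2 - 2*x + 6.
Δ = 3240

For x^3 + a x^2 + b x + c the discriminant is Δ = 18 a b c - 4 a^3 c + a^2 b^2 - 4 b^3 - 27 c^2.
Plug a = -5, b = -2, c = 6:
  18*(-5)*(-2)*(6) - 4*(-5)^3*(6) + (-5)^2*(-2)^2 - 4*(-2)^3 - 27*(6)^2
  = 1080 + (3000) + 100 + (32) + (-972)
  = 3240.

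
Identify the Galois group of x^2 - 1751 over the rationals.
Gal(K/Q) = Z/2Z (cyclic of order 2)

x^2 - 1751 is irreducible over Q since 1751 is not a rational square. The splitting field Q(sqrt(1751)) has degree 2 over Q, and its unique nontrivial automorphism is sqrt(1751) ↦ -sqrt(1751). Hence Gal(Q(sqrt(1751))/Q) = Z/2Z.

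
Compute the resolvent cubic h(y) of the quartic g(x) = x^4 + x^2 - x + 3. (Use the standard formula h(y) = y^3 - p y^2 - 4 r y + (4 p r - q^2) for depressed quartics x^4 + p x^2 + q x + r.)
h(y) = y^3 - y^2 - 12*y + 11

Identify coefficients: p = 1, q = -1, r = 3.
Plug into h(y) = y^3 - p y^2 - 4 r y + (4 p r - q^2):
  h(y) = y^3 - (1) y^2 - 4*(3) y + (4*(1)*(3) - (-1)^2)
       = y^3 + (-1) y^2 + (-12) y + (11).
Simplifying: h(y) = y^3 - y^2 - 12*y + 11.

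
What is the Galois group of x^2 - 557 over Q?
Gal(K/Q) = Z/2Z (cyclic of order 2)

x^2 - 557 is irreducible over Q since 557 is not a rational square. The splitting field Q(sqrt(557)) has degree 2 over Q, and its unique nontrivial automorphism is sqrt(557) ↦ -sqrt(557). Hence Gal(Q(sqrt(557))/Q) = Z/2Z.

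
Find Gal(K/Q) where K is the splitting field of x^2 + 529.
Gal(K/Q) = Z/2Z (cyclic of order 2)

x^2 + 529 is irreducible over Q since -529 is not a rational square. The splitting field Q(sqrt(-529)) has degree 2 over Q, and its unique nontrivial automorphism is sqrt(-529) ↦ -sqrt(-529). Hence Gal(Q(sqrt(-529))/Q) = Z/2Z.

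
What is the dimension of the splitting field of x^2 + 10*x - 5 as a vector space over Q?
[K:Q] = 2

The discriminant of x^2 + (10)*x + (-5) is b^2 - 4c = 100 - (-20) = 120. Since 120 is not a perfect square in Q, the polynomial is irreducible over Q. Its two roots generate a degree-2 extension, so [K:Q] = 2.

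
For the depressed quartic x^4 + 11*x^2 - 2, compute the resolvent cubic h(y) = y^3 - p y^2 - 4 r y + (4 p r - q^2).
h(y) = y^3 - 11*y^2 + 8*y - 88

Identify coefficients: p = 11, q = 0, r = -2.
Plug into h(y) = y^3 - p y^2 - 4 r y + (4 p r - q^2):
  h(y) = y^3 - (11) y^2 - 4*(-2) y + (4*(11)*(-2) - (0)^2)
       = y^3 + (-11) y^2 + (8) y + (-88).
Simplifying: h(y) = y^3 - 11*y^2 + 8*y - 88.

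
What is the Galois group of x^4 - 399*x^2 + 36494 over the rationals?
Gal(K/Q) = V_4 (Klein four-group, Z/2Z × Z/2Z)

f factors as (x^2 - 142)(x^2 - 257), so the splitting field is K = Q(sqrt(142), sqrt(257)). The elements 142, 257, 36494 are all non-squares in Q, so sqrt(142) and sqrt(257) generate independent quadratic extensions. Thus [K:Q] = 4 and Gal(K/Q) is generated by the two order-2 automorphisms sqrt(142) ↦ -sqrt(142) and sqrt(257) ↦ -sqrt(257), giving V_4.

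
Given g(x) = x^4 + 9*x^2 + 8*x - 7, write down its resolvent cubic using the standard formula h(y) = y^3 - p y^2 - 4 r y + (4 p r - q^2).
h(y) = y^3 - 9*y^2 + 28*y - 316

Identify coefficients: p = 9, q = 8, r = -7.
Plug into h(y) = y^3 - p y^2 - 4 r y + (4 p r - q^2):
  h(y) = y^3 - (9) y^2 - 4*(-7) y + (4*(9)*(-7) - (8)^2)
       = y^3 + (-9) y^2 + (28) y + (-316).
Simplifying: h(y) = y^3 - 9*y^2 + 28*y - 316.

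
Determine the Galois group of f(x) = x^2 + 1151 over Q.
Gal(K/Q) = Z/2Z (cyclic of order 2)

x^2 + 1151 is irreducible over Q since -1151 is not a rational square. The splitting field Q(sqrt(-1151)) has degree 2 over Q, and its unique nontrivial automorphism is sqrt(-1151) ↦ -sqrt(-1151). Hence Gal(Q(sqrt(-1151))/Q) = Z/2Z.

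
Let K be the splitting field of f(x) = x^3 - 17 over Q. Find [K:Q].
[K:Q] = 6

x^3 - 17 has one real root r = 17^(1/3) and two complex roots r*zeta_3, r*zeta_3^2 where zeta_3 = e^(2*pi*i/3). The splitting field is Q(r, zeta_3). [Q(r):Q] = 3 and [Q(zeta_3):Q] = 2 with gcd = 1, so [Q(r, zeta_3):Q] = 3 * 2 = 6.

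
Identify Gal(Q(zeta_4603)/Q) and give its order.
|Gal(Q(zeta_4603)/Q)| = phi(4603) = 4602; group ≅ (Z/4603Z)^* ≅ Z/4602Z

The n-th cyclotomic polynomial Φ_4603(x) is the minimal polynomial of zeta_4603 over Q and has degree phi(4603) = 4602. So Q(zeta_4603) is a degree-4602 Galois extension with Galois group (Z/4603Z)^*. (Z/4603Z)^* is cyclic since 4603 is an odd prime power (or 4). Hence Gal(Q(zeta_4603)/Q) ≅ Z/4602Z.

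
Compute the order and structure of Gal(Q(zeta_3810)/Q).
|Gal(Q(zeta_3810)/Q)| = phi(3810) = 1008; group ≅ (Z/3810Z)^* ≅ Z/2Z × Z/4Z × Z/126Z

The n-th cyclotomic polynomial Φ_3810(x) is the minimal polynomial of zeta_3810 over Q and has degree phi(3810) = 1008. So Q(zeta_3810) is a degree-1008 Galois extension with Galois group (Z/3810Z)^*. By CRT, (Z/3810Z)^* ≅ (Z/2Z)^* × (Z/3Z)^* × (Z/5Z)^* × (Z/127Z)^*. Each prime-power unit group is (Z/2Z)^* ≅ trivial group (order 1); (Z/3Z)^* ≅ Z/2Z; (Z/5Z)^* ≅ Z/4Z; (Z/127Z)^* ≅ Z/126Z. Hence Gal(Q(zeta_3810)/Q) ≅ Z/2Z × Z/4Z × Z/126Z.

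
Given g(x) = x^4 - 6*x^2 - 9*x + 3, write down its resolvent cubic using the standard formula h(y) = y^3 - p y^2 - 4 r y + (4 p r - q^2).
h(y) = y^3 + 6*y^2 - 12*y - 153

Identify coefficients: p = -6, q = -9, r = 3.
Plug into h(y) = y^3 - p y^2 - 4 r y + (4 p r - q^2):
  h(y) = y^3 - (-6) y^2 - 4*(3) y + (4*(-6)*(3) - (-9)^2)
       = y^3 + (6) y^2 + (-12) y + (-153).
Simplifying: h(y) = y^3 + 6*y^2 - 12*y - 153.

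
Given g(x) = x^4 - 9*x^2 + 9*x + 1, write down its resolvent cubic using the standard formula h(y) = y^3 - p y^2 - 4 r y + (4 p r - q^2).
h(y) = y^3 + 9*y^2 - 4*y - 117

Identify coefficients: p = -9, q = 9, r = 1.
Plug into h(y) = y^3 - p y^2 - 4 r y + (4 p r - q^2):
  h(y) = y^3 - (-9) y^2 - 4*(1) y + (4*(-9)*(1) - (9)^2)
       = y^3 + (9) y^2 + (-4) y + (-117).
Simplifying: h(y) = y^3 + 9*y^2 - 4*y - 117.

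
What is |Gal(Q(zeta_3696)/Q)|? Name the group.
|Gal(Q(zeta_3696)/Q)| = phi(3696) = 960; group ≅ (Z/3696Z)^* ≅ Z/2Z × Z/2Z × Z/4Z × Z/6Z × Z/10Z

The n-th cyclotomic polynomial Φ_3696(x) is the minimal polynomial of zeta_3696 over Q and has degree phi(3696) = 960. So Q(zeta_3696) is a degree-960 Galois extension with Galois group (Z/3696Z)^*. By CRT, (Z/3696Z)^* ≅ (Z/16Z)^* × (Z/3Z)^* × (Z/7Z)^* × (Z/11Z)^*. Each prime-power unit group is (Z/16Z)^* ≅ Z/2Z × Z/4Z; (Z/3Z)^* ≅ Z/2Z; (Z/7Z)^* ≅ Z/6Z; (Z/11Z)^* ≅ Z/10Z. Hence Gal(Q(zeta_3696)/Q) ≅ Z/2Z × Z/2Z × Z/4Z × Z/6Z × Z/10Z.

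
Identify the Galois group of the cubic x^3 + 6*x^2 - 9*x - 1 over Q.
Gal(K/Q) = S_3 (symmetric group of order 6)

Compute the discriminant of x^3 + (6)*x^2 + (-9)*x + (-1): Δ = 7641. Since Δ is not a rational square, the Galois group is not contained in A_3; it must be the full S_3 (irreducibility of the cubic rules out anything smaller).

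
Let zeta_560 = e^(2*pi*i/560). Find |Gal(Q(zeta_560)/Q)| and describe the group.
|Gal(Q(zeta_560)/Q)| = phi(560) = 192; group ≅ (Z/560Z)^* ≅ Z/2Z × Z/4Z × Z/4Z × Z/6Z

The n-th cyclotomic polynomial Φ_560(x) is the minimal polynomial of zeta_560 over Q and has degree phi(560) = 192. So Q(zeta_560) is a degree-192 Galois extension with Galois group (Z/560Z)^*. By CRT, (Z/560Z)^* ≅ (Z/16Z)^* × (Z/5Z)^* × (Z/7Z)^*. Each prime-power unit group is (Z/16Z)^* ≅ Z/2Z × Z/4Z; (Z/5Z)^* ≅ Z/4Z; (Z/7Z)^* ≅ Z/6Z. Hence Gal(Q(zeta_560)/Q) ≅ Z/2Z × Z/4Z × Z/4Z × Z/6Z.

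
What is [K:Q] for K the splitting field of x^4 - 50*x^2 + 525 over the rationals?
[K:Q] = 4

f factors as (x^2 - 15)(x^2 - 35); the splitting field is K = Q(sqrt(15), sqrt(35)). Since 15, 35, and 525 are all non-squares in Q, the three subfields Q(sqrt(15)), Q(sqrt(35)), Q(sqrt(525)) are distinct degree-2 extensions, so [K:Q] = 4 (Klein four Galois group).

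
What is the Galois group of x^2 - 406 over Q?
Gal(K/Q) = Z/2Z (cyclic of order 2)

x^2 - 406 is irreducible over Q since 406 is not a rational square. The splitting field Q(sqrt(406)) has degree 2 over Q, and its unique nontrivial automorphism is sqrt(406) ↦ -sqrt(406). Hence Gal(Q(sqrt(406))/Q) = Z/2Z.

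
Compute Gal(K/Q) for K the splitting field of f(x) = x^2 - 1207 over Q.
Gal(K/Q) = Z/2Z (cyclic of order 2)

x^2 - 1207 is irreducible over Q since 1207 is not a rational square. The splitting field Q(sqrt(1207)) has degree 2 over Q, and its unique nontrivial automorphism is sqrt(1207) ↦ -sqrt(1207). Hence Gal(Q(sqrt(1207))/Q) = Z/2Z.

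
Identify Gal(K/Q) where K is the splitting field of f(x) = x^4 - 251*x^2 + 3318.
Gal(K/Q) = V_4 (Klein four-group, Z/2Z × Z/2Z)

f factors as (x^2 - 237)(x^2 - 14), so the splitting field is K = Q(sqrt(237), sqrt(14)). The elements 237, 14, 3318 are all non-squares in Q, so sqrt(237) and sqrt(14) generate independent quadratic extensions. Thus [K:Q] = 4 and Gal(K/Q) is generated by the two order-2 automorphisms sqrt(237) ↦ -sqrt(237) and sqrt(14) ↦ -sqrt(14), giving V_4.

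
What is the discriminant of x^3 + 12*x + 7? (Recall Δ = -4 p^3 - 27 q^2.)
Δ = -8235

For a depressed cubic x^3 + p x + q the discriminant is Δ = -4 p^3 - 27 q^2 = -4*(12)^3 - 27*(7)^2 = -6912 - 1323 = -8235.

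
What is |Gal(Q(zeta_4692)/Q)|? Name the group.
|Gal(Q(zeta_4692)/Q)| = phi(4692) = 1408; group ≅ (Z/4692Z)^* ≅ Z/2Z × Z/2Z × Z/16Z × Z/22Z

The n-th cyclotomic polynomial Φ_4692(x) is the minimal polynomial of zeta_4692 over Q and has degree phi(4692) = 1408. So Q(zeta_4692) is a degree-1408 Galois extension with Galois group (Z/4692Z)^*. By CRT, (Z/4692Z)^* ≅ (Z/4Z)^* × (Z/3Z)^* × (Z/17Z)^* × (Z/23Z)^*. Each prime-power unit group is (Z/4Z)^* ≅ Z/2Z; (Z/3Z)^* ≅ Z/2Z; (Z/17Z)^* ≅ Z/16Z; (Z/23Z)^* ≅ Z/22Z. Hence Gal(Q(zeta_4692)/Q) ≅ Z/2Z × Z/2Z × Z/16Z × Z/22Z.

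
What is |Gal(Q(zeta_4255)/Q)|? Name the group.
|Gal(Q(zeta_4255)/Q)| = phi(4255) = 3168; group ≅ (Z/4255Z)^* ≅ Z/4Z × Z/22Z × Z/36Z

The n-th cyclotomic polynomial Φ_4255(x) is the minimal polynomial of zeta_4255 over Q and has degree phi(4255) = 3168. So Q(zeta_4255) is a degree-3168 Galois extension with Galois group (Z/4255Z)^*. By CRT, (Z/4255Z)^* ≅ (Z/5Z)^* × (Z/23Z)^* × (Z/37Z)^*. Each prime-power unit group is (Z/5Z)^* ≅ Z/4Z; (Z/23Z)^* ≅ Z/22Z; (Z/37Z)^* ≅ Z/36Z. Hence Gal(Q(zeta_4255)/Q) ≅ Z/4Z × Z/22Z × Z/36Z.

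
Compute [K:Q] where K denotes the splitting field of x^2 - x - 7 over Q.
[K:Q] = 2

The discriminant of x^2 + (-1)*x + (-7) is b^2 - 4c = 1 - (-28) = 29. Since 29 is not a perfect square in Q, the polynomial is irreducible over Q. Its two roots generate a degree-2 extension, so [K:Q] = 2.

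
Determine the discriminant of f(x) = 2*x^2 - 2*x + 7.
Δ = -52

For a quadratic a x^2 + b x + c the discriminant is Δ = b^2 - 4ac = (-2)^2 - 4*(2)*(7) = 4 - (56) = -52.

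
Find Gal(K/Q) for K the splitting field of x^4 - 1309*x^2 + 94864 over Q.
Gal(K/Q) = Z/2Z (cyclic of order 2)

f factors as (x^2 - 77)(x^2 - 1232), so the splitting field is K = Q(sqrt(77), sqrt(1232)). The squarefree part of 77 is 77 and the squarefree part of 1232 is also 77, so sqrt(77) and sqrt(1232) are both rational multiples of sqrt(77). Hence Q(sqrt(77)) = Q(sqrt(1232)) = Q(sqrt(77)), and the splitting field collapses to a single degree-2 extension with Galois group Z/2Z.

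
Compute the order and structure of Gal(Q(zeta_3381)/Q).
|Gal(Q(zeta_3381)/Q)| = phi(3381) = 1848; group ≅ (Z/3381Z)^* ≅ Z/2Z × Z/22Z × Z/42Z

The n-th cyclotomic polynomial Φ_3381(x) is the minimal polynomial of zeta_3381 over Q and has degree phi(3381) = 1848. So Q(zeta_3381) is a degree-1848 Galois extension with Galois group (Z/3381Z)^*. By CRT, (Z/3381Z)^* ≅ (Z/3Z)^* × (Z/49Z)^* × (Z/23Z)^*. Each prime-power unit group is (Z/3Z)^* ≅ Z/2Z; (Z/49Z)^* ≅ Z/42Z; (Z/23Z)^* ≅ Z/22Z. Hence Gal(Q(zeta_3381)/Q) ≅ Z/2Z × Z/22Z × Z/42Z.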